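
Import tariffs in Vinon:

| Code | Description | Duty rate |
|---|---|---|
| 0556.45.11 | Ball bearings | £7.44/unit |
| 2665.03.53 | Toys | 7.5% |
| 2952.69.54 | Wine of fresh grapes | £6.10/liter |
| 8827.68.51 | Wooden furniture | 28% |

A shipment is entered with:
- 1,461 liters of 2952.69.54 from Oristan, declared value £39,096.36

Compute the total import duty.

Line 1 (2952.69.54, Oristan, 1,461 liters, £39,096.36):
Base rate for 2952.69.54 is £6.10/liter.
Duty = 1,461 × £6.10 = £8,912.10.

£8,912.10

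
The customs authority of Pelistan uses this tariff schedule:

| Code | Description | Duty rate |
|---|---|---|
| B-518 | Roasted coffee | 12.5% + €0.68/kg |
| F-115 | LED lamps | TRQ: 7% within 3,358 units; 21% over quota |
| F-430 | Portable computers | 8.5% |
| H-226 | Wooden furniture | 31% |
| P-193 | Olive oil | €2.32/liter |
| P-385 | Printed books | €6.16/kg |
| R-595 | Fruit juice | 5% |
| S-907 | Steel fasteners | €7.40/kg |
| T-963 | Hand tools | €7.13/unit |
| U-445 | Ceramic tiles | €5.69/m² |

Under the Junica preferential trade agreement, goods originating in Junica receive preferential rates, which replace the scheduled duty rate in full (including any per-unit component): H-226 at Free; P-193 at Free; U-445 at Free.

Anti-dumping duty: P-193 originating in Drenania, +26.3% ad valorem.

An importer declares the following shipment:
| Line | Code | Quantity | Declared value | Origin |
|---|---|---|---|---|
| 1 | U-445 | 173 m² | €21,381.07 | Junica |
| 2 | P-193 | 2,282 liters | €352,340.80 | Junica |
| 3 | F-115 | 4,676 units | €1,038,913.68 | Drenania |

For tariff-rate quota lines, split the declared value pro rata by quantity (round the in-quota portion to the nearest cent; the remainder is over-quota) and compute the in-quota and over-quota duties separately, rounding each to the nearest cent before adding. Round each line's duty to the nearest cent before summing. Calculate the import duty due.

€113,720.61

Line 1 (U-445, Junica, 173 m², €21,381.07):
Base rate for U-445 is €5.69/m².
Origin Junica qualifies under the Pelistan–Junica agreement and U-445 is covered: preferential rate Free applies instead.
Duty = €21,381.07 × 0% = €0.00.
Line 2 (P-193, Junica, 2,282 liters, €352,340.80):
Base rate for P-193 is €2.32/liter.
Origin Junica qualifies under the Pelistan–Junica agreement and P-193 is covered: preferential rate Free applies instead.
The additional-duty order on P-193 targets Drenania, not Junica; it does not apply.
Duty = €352,340.80 × 0% = €0.00.
Line 3 (F-115, Drenania, 4,676 units, €1,038,913.68):
Code F-115 is under a tariff-rate quota (threshold 3,358 units). In-quota: 3,358 units at 7%; over-quota: 1,318 units at 21%.
Pro-rata value split: in-quota = €1,038,913.68 × 3,358/4,676 = €746,080.44; over-quota = €1,038,913.68 − €746,080.44 = €292,833.24.
In-quota duty = €746,080.44 × 7% = €52,225.63. Over-quota duty = €292,833.24 × 21% = €61,494.98.
Line duty = €52,225.63 + €61,494.98 = €113,720.61.
Total = €0.00 + €0.00 + €113,720.61 = €113,720.61.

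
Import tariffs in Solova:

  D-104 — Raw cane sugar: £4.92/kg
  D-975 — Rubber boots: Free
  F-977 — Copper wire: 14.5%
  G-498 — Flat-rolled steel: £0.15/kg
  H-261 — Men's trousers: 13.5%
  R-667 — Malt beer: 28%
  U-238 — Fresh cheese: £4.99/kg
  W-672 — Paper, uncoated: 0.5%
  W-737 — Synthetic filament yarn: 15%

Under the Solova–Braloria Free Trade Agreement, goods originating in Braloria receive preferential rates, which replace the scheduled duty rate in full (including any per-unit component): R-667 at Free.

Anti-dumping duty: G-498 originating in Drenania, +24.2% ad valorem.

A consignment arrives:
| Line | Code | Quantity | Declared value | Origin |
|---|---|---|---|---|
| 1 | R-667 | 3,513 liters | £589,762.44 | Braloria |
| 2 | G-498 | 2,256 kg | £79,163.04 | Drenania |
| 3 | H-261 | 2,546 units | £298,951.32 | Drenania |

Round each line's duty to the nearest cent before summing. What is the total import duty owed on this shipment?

Line 1 (R-667, Braloria, 3,513 liters, £589,762.44):
Base rate for R-667 is 28%.
Origin Braloria qualifies under the Solova–Braloria agreement and R-667 is covered: preferential rate Free applies instead.
Duty = £589,762.44 × 0% = £0.00.
Line 2 (G-498, Drenania, 2,256 kg, £79,163.04):
Base rate for G-498 is £0.15/kg.
Additional duty on G-498 from Drenania: +24.2% ad valorem. Applied ad valorem rate = 24.2%.
Duty = £79,163.04 × 24.2% + 2,256 × £0.15 = £19,495.86.
Line 3 (H-261, Drenania, 2,546 units, £298,951.32):
Base rate for H-261 is 13.5%.
Duty = £298,951.32 × 13.5% = £40,358.43.
Total = £0.00 + £19,495.86 + £40,358.43 = £59,854.29.

£59,854.29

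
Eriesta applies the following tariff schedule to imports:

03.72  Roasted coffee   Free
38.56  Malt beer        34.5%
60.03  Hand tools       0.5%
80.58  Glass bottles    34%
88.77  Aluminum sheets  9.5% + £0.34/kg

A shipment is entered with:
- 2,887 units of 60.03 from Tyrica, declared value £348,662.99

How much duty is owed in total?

£1,743.31

Line 1 (60.03, Tyrica, 2,887 units, £348,662.99):
Base rate for 60.03 is 0.5%.
Duty = £348,662.99 × 0.5% = £1,743.31.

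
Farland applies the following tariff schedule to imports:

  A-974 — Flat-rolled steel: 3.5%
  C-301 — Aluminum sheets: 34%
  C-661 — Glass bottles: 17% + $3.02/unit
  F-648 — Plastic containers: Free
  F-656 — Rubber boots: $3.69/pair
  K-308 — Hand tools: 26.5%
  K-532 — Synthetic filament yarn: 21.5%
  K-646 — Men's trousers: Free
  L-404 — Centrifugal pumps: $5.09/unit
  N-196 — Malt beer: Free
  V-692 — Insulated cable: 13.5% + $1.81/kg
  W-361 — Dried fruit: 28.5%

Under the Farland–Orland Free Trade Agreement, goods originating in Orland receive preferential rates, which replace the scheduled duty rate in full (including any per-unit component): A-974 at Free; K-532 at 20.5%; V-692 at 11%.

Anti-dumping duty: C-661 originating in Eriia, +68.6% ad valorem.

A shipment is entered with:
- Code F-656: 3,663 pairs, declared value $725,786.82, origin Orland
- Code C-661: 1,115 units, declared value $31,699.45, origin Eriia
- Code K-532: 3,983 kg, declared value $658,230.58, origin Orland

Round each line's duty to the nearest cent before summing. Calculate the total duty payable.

Line 1 (F-656, Orland, 3,663 pairs, $725,786.82):
Base rate for F-656 is $3.69/pair.
Origin Orland is the FTA partner but F-656 is not on the preference list; base rate stands.
Duty = 3,663 × $3.69 = $13,516.47.
Line 2 (C-661, Eriia, 1,115 units, $31,699.45):
Base rate for C-661 is 17% + $3.02/unit.
Additional duty on C-661 from Eriia: +68.6%. Applied ad valorem rate: 17% + 68.6% = 85.6%.
Duty = $31,699.45 × 85.6% + 1,115 × $3.02 = $30,502.03.
Line 3 (K-532, Orland, 3,983 kg, $658,230.58):
Base rate for K-532 is 21.5%.
Origin Orland qualifies under the Farland–Orland agreement and K-532 is covered: preferential rate 20.5% applies instead.
Duty = $658,230.58 × 20.5% = $134,937.27.
Total = $13,516.47 + $30,502.03 + $134,937.27 = $178,955.77.

$178,955.77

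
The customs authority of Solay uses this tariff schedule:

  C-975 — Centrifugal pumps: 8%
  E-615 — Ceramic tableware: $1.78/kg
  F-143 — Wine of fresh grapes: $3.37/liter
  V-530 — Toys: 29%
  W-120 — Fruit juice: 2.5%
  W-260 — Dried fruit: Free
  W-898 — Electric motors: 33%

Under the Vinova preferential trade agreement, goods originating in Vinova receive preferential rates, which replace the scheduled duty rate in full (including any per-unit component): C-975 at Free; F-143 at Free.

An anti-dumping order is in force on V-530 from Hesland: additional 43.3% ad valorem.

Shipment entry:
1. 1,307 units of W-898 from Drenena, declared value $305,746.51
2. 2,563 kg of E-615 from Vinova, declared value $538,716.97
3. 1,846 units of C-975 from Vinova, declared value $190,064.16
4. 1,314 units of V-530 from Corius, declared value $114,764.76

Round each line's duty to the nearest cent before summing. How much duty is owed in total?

Line 1 (W-898, Drenena, 1,307 units, $305,746.51):
Base rate for W-898 is 33%.
Duty = $305,746.51 × 33% = $100,896.35.
Line 2 (E-615, Vinova, 2,563 kg, $538,716.97):
Base rate for E-615 is $1.78/kg.
Origin Vinova is the FTA partner but E-615 is not on the preference list; base rate stands.
Duty = 2,563 × $1.78 = $4,562.14.
Line 3 (C-975, Vinova, 1,846 units, $190,064.16):
Base rate for C-975 is 8%.
Origin Vinova qualifies under the Solay–Vinova agreement and C-975 is covered: preferential rate Free applies instead.
Duty = $190,064.16 × 0% = $0.00.
Line 4 (V-530, Corius, 1,314 units, $114,764.76):
Base rate for V-530 is 29%.
The additional-duty order on V-530 targets Hesland, not Corius; it does not apply.
Duty = $114,764.76 × 29% = $33,281.78.
Total = $100,896.35 + $4,562.14 + $0.00 + $33,281.78 = $138,740.27.

$138,740.27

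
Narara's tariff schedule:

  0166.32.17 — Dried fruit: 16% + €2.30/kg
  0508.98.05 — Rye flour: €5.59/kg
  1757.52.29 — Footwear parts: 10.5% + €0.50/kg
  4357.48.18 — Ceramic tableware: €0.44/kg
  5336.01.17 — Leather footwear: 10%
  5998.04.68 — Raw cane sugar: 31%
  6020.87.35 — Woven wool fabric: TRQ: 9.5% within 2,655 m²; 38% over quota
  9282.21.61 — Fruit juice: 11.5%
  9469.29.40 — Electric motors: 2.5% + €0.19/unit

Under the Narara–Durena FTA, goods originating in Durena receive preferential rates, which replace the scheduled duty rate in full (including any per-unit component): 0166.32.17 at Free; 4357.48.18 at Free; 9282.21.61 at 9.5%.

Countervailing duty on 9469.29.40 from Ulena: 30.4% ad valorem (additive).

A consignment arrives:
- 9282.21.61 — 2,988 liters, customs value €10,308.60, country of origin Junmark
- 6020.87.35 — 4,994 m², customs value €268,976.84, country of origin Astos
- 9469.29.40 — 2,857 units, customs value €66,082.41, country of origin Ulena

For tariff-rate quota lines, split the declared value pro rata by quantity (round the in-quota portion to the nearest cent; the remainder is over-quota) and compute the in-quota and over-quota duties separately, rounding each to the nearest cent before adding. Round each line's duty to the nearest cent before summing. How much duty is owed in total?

€84,926.12

Line 1 (9282.21.61, Junmark, 2,988 liters, €10,308.60):
Base rate for 9282.21.61 is 11.5%.
9282.21.61 has an FTA preferential rate, but origin Junmark is not Durena; base rate stands.
Duty = €10,308.60 × 11.5% = €1,185.49.
Line 2 (6020.87.35, Astos, 4,994 m², €268,976.84):
Code 6020.87.35 is under a tariff-rate quota (threshold 2,655 m²). In-quota: 2,655 m² at 9.5%; over-quota: 2,339 m² at 38%.
Pro-rata value split: in-quota = €268,976.84 × 2,655/4,994 = €142,998.30; over-quota = €268,976.84 − €142,998.30 = €125,978.54.
In-quota duty = €142,998.30 × 9.5% = €13,584.84. Over-quota duty = €125,978.54 × 38% = €47,871.85.
Line duty = €13,584.84 + €47,871.85 = €61,456.69.
Line 3 (9469.29.40, Ulena, 2,857 units, €66,082.41):
Base rate for 9469.29.40 is 2.5% + €0.19/unit.
Additional duty on 9469.29.40 from Ulena: +30.4%. Applied ad valorem rate: 2.5% + 30.4% = 32.9%.
Duty = €66,082.41 × 32.9% + 2,857 × €0.19 = €22,283.94.
Total = €1,185.49 + €61,456.69 + €22,283.94 = €84,926.12.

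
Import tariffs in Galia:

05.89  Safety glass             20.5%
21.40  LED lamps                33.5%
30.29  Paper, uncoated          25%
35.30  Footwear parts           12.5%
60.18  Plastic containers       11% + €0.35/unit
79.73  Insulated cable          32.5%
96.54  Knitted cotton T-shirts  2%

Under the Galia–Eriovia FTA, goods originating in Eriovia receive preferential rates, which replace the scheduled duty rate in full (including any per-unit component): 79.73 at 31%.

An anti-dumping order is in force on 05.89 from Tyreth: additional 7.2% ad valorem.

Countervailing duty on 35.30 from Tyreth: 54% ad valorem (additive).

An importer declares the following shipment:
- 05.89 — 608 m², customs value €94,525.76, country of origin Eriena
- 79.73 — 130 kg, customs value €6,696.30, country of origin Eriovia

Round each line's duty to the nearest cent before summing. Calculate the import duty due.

€21,453.63

Line 1 (05.89, Eriena, 608 m², €94,525.76):
Base rate for 05.89 is 20.5%.
The additional-duty order on 05.89 targets Tyreth, not Eriena; it does not apply.
Duty = €94,525.76 × 20.5% = €19,377.78.
Line 2 (79.73, Eriovia, 130 kg, €6,696.30):
Base rate for 79.73 is 32.5%.
Origin Eriovia qualifies under the Galia–Eriovia agreement and 79.73 is covered: preferential rate 31% applies instead.
Duty = €6,696.30 × 31% = €2,075.85.
Total = €19,377.78 + €2,075.85 = €21,453.63.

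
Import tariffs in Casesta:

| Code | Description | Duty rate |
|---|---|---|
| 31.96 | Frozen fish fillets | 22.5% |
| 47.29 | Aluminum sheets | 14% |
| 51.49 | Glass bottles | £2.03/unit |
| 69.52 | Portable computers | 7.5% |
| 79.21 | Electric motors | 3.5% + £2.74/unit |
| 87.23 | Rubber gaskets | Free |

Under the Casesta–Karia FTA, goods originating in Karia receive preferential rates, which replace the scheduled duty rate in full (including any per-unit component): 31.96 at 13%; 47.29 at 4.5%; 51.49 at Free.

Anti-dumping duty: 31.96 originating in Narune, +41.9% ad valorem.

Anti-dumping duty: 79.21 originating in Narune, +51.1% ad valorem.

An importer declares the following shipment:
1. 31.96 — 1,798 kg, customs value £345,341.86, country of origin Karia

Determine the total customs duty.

£44,894.44

Line 1 (31.96, Karia, 1,798 kg, £345,341.86):
Base rate for 31.96 is 22.5%.
Origin Karia qualifies under the Casesta–Karia agreement and 31.96 is covered: preferential rate 13% applies instead.
The additional-duty order on 31.96 targets Narune, not Karia; it does not apply.
Duty = £345,341.86 × 13% = £44,894.44.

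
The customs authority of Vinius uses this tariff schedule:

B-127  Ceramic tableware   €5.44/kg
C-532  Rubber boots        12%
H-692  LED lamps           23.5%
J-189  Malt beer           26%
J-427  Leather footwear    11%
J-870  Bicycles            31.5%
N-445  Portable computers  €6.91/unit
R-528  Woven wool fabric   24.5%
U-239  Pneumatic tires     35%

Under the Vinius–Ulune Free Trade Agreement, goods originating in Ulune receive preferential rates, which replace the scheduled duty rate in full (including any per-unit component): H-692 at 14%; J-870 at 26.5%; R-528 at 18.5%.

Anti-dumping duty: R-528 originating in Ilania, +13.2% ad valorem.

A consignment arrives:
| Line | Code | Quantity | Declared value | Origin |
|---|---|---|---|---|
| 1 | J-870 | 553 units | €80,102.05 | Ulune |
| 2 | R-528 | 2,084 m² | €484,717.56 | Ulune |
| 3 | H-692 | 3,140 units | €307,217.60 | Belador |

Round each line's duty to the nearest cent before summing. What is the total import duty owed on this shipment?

€183,095.93

Line 1 (J-870, Ulune, 553 units, €80,102.05):
Base rate for J-870 is 31.5%.
Origin Ulune qualifies under the Vinius–Ulune agreement and J-870 is covered: preferential rate 26.5% applies instead.
Duty = €80,102.05 × 26.5% = €21,227.04.
Line 2 (R-528, Ulune, 2,084 m², €484,717.56):
Base rate for R-528 is 24.5%.
Origin Ulune qualifies under the Vinius–Ulune agreement and R-528 is covered: preferential rate 18.5% applies instead.
The additional-duty order on R-528 targets Ilania, not Ulune; it does not apply.
Duty = €484,717.56 × 18.5% = €89,672.75.
Line 3 (H-692, Belador, 3,140 units, €307,217.60):
Base rate for H-692 is 23.5%.
H-692 has an FTA preferential rate, but origin Belador is not Ulune; base rate stands.
Duty = €307,217.60 × 23.5% = €72,196.14.
Total = €21,227.04 + €89,672.75 + €72,196.14 = €183,095.93.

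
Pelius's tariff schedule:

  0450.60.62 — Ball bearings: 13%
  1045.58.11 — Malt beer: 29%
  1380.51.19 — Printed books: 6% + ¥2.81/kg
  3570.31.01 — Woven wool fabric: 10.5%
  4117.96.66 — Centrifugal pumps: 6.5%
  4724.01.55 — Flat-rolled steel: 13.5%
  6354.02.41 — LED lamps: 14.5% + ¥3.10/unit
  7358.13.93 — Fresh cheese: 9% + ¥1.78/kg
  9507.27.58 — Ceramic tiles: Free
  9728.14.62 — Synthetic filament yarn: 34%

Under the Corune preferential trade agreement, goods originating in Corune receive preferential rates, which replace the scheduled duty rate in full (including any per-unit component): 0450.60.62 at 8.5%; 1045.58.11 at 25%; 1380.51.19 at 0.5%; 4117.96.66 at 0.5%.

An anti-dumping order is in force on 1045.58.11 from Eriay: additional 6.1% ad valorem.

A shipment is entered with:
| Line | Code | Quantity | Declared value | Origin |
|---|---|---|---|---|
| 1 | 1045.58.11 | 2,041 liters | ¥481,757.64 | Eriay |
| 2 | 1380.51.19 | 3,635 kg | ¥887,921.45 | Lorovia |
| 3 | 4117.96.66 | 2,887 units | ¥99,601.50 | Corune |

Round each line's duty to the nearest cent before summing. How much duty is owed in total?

¥233,084.58

Line 1 (1045.58.11, Eriay, 2,041 liters, ¥481,757.64):
Base rate for 1045.58.11 is 29%.
1045.58.11 has an FTA preferential rate, but origin Eriay is not Corune; base rate stands.
Additional duty on 1045.58.11 from Eriay: +6.1%. Applied ad valorem rate: 29% + 6.1% = 35.1%.
Duty = ¥481,757.64 × 35.1% = ¥169,096.93.
Line 2 (1380.51.19, Lorovia, 3,635 kg, ¥887,921.45):
Base rate for 1380.51.19 is 6% + ¥2.81/kg.
1380.51.19 has an FTA preferential rate, but origin Lorovia is not Corune; base rate stands.
Duty = ¥887,921.45 × 6% + 3,635 × ¥2.81 = ¥63,489.64.
Line 3 (4117.96.66, Corune, 2,887 units, ¥99,601.50):
Base rate for 4117.96.66 is 6.5%.
Origin Corune qualifies under the Pelius–Corune agreement and 4117.96.66 is covered: preferential rate 0.5% applies instead.
Duty = ¥99,601.50 × 0.5% = ¥498.01.
Total = ¥169,096.93 + ¥63,489.64 + ¥498.01 = ¥233,084.58.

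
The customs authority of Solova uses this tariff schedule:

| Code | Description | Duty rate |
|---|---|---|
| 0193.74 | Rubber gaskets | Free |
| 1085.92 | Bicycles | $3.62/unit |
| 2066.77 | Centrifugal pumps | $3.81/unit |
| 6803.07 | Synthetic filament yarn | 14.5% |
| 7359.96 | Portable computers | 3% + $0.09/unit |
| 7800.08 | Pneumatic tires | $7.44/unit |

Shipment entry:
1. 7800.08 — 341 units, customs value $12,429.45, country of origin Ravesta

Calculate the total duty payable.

Line 1 (7800.08, Ravesta, 341 units, $12,429.45):
Base rate for 7800.08 is $7.44/unit.
Duty = 341 × $7.44 = $2,537.04.

$2,537.04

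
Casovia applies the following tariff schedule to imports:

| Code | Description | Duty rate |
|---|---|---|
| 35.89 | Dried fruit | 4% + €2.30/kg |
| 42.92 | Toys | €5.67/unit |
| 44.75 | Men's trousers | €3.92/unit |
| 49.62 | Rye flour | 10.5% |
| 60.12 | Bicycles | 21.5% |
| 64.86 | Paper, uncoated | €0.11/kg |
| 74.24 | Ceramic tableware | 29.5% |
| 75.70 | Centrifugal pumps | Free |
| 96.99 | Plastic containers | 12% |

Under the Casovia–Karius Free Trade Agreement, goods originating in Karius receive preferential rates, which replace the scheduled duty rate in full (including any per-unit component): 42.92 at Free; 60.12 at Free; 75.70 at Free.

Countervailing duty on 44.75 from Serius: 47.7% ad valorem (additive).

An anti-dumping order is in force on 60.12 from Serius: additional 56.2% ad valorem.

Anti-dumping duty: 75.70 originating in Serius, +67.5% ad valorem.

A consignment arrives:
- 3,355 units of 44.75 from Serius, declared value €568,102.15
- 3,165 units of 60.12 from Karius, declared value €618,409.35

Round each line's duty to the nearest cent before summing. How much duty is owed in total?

Line 1 (44.75, Serius, 3,355 units, €568,102.15):
Base rate for 44.75 is €3.92/unit.
Additional duty on 44.75 from Serius: +47.7% ad valorem. Applied ad valorem rate = 47.7%.
Duty = €568,102.15 × 47.7% + 3,355 × €3.92 = €284,136.33.
Line 2 (60.12, Karius, 3,165 units, €618,409.35):
Base rate for 60.12 is 21.5%.
Origin Karius qualifies under the Casovia–Karius agreement and 60.12 is covered: preferential rate Free applies instead.
The additional-duty order on 60.12 targets Serius, not Karius; it does not apply.
Duty = €618,409.35 × 0% = €0.00.
Total = €284,136.33 + €0.00 = €284,136.33.

€284,136.33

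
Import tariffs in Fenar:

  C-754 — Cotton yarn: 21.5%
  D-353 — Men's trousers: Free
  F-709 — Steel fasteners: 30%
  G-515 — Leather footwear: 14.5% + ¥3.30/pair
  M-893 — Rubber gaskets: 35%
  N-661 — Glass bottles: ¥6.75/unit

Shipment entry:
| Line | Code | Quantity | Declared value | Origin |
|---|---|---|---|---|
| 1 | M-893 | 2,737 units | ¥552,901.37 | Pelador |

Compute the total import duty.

¥193,515.48

Line 1 (M-893, Pelador, 2,737 units, ¥552,901.37):
Base rate for M-893 is 35%.
Duty = ¥552,901.37 × 35% = ¥193,515.48.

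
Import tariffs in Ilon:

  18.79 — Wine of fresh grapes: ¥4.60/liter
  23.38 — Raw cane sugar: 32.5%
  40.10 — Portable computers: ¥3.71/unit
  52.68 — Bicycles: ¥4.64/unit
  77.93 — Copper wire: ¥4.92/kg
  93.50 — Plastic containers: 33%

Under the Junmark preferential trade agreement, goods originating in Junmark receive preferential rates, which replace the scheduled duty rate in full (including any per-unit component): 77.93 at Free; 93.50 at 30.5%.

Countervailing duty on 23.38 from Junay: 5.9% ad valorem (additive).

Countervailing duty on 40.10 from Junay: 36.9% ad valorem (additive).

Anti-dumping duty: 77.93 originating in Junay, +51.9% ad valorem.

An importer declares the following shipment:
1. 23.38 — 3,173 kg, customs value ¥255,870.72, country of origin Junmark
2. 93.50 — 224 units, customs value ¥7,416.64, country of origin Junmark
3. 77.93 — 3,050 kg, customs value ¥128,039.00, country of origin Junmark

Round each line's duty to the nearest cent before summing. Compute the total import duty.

Line 1 (23.38, Junmark, 3,173 kg, ¥255,870.72):
Base rate for 23.38 is 32.5%.
Origin Junmark is the FTA partner but 23.38 is not on the preference list; base rate stands.
The additional-duty order on 23.38 targets Junay, not Junmark; it does not apply.
Duty = ¥255,870.72 × 32.5% = ¥83,157.98.
Line 2 (93.50, Junmark, 224 units, ¥7,416.64):
Base rate for 93.50 is 33%.
Origin Junmark qualifies under the Ilon–Junmark agreement and 93.50 is covered: preferential rate 30.5% applies instead.
Duty = ¥7,416.64 × 30.5% = ¥2,262.08.
Line 3 (77.93, Junmark, 3,050 kg, ¥128,039.00):
Base rate for 77.93 is ¥4.92/kg.
Origin Junmark qualifies under the Ilon–Junmark agreement and 77.93 is covered: preferential rate Free applies instead.
The additional-duty order on 77.93 targets Junay, not Junmark; it does not apply.
Duty = ¥128,039.00 × 0% = ¥0.00.
Total = ¥83,157.98 + ¥2,262.08 + ¥0.00 = ¥85,420.06.

¥85,420.06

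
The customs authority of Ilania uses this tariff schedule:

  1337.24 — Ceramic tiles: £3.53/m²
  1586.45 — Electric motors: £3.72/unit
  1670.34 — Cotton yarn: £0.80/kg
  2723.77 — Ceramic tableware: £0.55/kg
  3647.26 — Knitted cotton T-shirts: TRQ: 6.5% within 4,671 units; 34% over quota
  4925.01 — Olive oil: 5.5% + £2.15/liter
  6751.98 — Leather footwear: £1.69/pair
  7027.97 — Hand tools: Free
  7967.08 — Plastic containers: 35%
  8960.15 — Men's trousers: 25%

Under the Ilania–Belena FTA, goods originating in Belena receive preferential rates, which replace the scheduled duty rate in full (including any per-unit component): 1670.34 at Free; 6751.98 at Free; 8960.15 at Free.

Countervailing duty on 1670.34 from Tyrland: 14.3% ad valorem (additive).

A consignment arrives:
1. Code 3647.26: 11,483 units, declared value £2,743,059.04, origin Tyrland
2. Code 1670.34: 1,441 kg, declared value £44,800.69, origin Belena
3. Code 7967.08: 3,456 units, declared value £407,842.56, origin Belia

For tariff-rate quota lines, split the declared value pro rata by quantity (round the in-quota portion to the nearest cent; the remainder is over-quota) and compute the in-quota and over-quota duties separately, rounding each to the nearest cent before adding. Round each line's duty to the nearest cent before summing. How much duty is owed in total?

Line 1 (3647.26, Tyrland, 11,483 units, £2,743,059.04):
Code 3647.26 is under a tariff-rate quota (threshold 4,671 units). In-quota: 4,671 units at 6.5%; over-quota: 6,812 units at 34%.
Pro-rata value split: in-quota = £2,743,059.04 × 4,671/11,483 = £1,115,808.48; over-quota = £2,743,059.04 − £1,115,808.48 = £1,627,250.56.
In-quota duty = £1,115,808.48 × 6.5% = £72,527.55. Over-quota duty = £1,627,250.56 × 34% = £553,265.19.
Line duty = £72,527.55 + £553,265.19 = £625,792.74.
Line 2 (1670.34, Belena, 1,441 kg, £44,800.69):
Base rate for 1670.34 is £0.80/kg.
Origin Belena qualifies under the Ilania–Belena agreement and 1670.34 is covered: preferential rate Free applies instead.
The additional-duty order on 1670.34 targets Tyrland, not Belena; it does not apply.
Duty = £44,800.69 × 0% = £0.00.
Line 3 (7967.08, Belia, 3,456 units, £407,842.56):
Base rate for 7967.08 is 35%.
Duty = £407,842.56 × 35% = £142,744.90.
Total = £625,792.74 + £0.00 + £142,744.90 = £768,537.64.

£768,537.64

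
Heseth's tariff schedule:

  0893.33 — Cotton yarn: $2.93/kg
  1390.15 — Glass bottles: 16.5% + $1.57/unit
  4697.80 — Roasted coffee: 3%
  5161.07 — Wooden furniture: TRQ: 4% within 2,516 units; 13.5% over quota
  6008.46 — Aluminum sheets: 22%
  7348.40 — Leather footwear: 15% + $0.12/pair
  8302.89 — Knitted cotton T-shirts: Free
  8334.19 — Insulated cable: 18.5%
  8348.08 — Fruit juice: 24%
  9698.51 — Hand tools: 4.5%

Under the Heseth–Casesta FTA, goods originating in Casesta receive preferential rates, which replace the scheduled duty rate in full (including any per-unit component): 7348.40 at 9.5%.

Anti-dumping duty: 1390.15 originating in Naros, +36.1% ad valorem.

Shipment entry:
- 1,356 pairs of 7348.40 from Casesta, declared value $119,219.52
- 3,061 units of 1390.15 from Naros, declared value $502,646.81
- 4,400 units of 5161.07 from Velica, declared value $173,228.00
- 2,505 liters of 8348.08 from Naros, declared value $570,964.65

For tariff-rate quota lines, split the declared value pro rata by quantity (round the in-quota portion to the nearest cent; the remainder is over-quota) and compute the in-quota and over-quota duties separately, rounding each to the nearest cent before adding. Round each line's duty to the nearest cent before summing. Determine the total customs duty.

$431,530.93

Line 1 (7348.40, Casesta, 1,356 pairs, $119,219.52):
Base rate for 7348.40 is 15% + $0.12/pair.
Origin Casesta qualifies under the Heseth–Casesta agreement and 7348.40 is covered: preferential rate 9.5% applies instead.
Duty = $119,219.52 × 9.5% = $11,325.85.
Line 2 (1390.15, Naros, 3,061 units, $502,646.81):
Base rate for 1390.15 is 16.5% + $1.57/unit.
Additional duty on 1390.15 from Naros: +36.1%. Applied ad valorem rate: 16.5% + 36.1% = 52.6%.
Duty = $502,646.81 × 52.6% + 3,061 × $1.57 = $269,197.99.
Line 3 (5161.07, Velica, 4,400 units, $173,228.00):
Code 5161.07 is under a tariff-rate quota (threshold 2,516 units). In-quota: 2,516 units at 4%; over-quota: 1,884 units at 13.5%.
Pro-rata value split: in-quota = $173,228.00 × 2,516/4,400 = $99,054.92; over-quota = $173,228.00 − $99,054.92 = $74,173.08.
In-quota duty = $99,054.92 × 4% = $3,962.20. Over-quota duty = $74,173.08 × 13.5% = $10,013.37.
Line duty = $3,962.20 + $10,013.37 = $13,975.57.
Line 4 (8348.08, Naros, 2,505 liters, $570,964.65):
Base rate for 8348.08 is 24%.
Duty = $570,964.65 × 24% = $137,031.52.
Total = $11,325.85 + $269,197.99 + $13,975.57 + $137,031.52 = $431,530.93.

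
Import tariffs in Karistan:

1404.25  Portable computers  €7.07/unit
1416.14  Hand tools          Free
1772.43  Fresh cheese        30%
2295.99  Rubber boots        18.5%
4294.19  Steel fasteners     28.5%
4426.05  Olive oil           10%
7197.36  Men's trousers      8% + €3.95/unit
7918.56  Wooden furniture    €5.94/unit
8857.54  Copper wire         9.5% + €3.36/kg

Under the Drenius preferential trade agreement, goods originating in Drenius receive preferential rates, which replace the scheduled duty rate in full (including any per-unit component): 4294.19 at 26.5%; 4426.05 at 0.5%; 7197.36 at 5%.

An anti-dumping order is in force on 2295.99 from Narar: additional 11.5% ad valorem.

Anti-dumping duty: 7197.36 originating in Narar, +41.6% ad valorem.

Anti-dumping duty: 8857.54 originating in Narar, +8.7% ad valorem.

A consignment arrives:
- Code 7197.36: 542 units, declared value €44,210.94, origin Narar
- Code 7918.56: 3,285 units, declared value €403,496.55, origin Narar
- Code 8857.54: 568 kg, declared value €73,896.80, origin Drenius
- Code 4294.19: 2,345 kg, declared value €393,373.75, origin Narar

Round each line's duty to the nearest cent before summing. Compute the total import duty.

€164,622.63

Line 1 (7197.36, Narar, 542 units, €44,210.94):
Base rate for 7197.36 is 8% + €3.95/unit.
7197.36 has an FTA preferential rate, but origin Narar is not Drenius; base rate stands.
Additional duty on 7197.36 from Narar: +41.6%. Applied ad valorem rate: 8% + 41.6% = 49.6%.
Duty = €44,210.94 × 49.6% + 542 × €3.95 = €24,069.53.
Line 2 (7918.56, Narar, 3,285 units, €403,496.55):
Base rate for 7918.56 is €5.94/unit.
Duty = 3,285 × €5.94 = €19,512.90.
Line 3 (8857.54, Drenius, 568 kg, €73,896.80):
Base rate for 8857.54 is 9.5% + €3.36/kg.
Origin Drenius is the FTA partner but 8857.54 is not on the preference list; base rate stands.
The additional-duty order on 8857.54 targets Narar, not Drenius; it does not apply.
Duty = €73,896.80 × 9.5% + 568 × €3.36 = €8,928.68.
Line 4 (4294.19, Narar, 2,345 kg, €393,373.75):
Base rate for 4294.19 is 28.5%.
4294.19 has an FTA preferential rate, but origin Narar is not Drenius; base rate stands.
Duty = €393,373.75 × 28.5% = €112,111.52.
Total = €24,069.53 + €19,512.90 + €8,928.68 + €112,111.52 = €164,622.63.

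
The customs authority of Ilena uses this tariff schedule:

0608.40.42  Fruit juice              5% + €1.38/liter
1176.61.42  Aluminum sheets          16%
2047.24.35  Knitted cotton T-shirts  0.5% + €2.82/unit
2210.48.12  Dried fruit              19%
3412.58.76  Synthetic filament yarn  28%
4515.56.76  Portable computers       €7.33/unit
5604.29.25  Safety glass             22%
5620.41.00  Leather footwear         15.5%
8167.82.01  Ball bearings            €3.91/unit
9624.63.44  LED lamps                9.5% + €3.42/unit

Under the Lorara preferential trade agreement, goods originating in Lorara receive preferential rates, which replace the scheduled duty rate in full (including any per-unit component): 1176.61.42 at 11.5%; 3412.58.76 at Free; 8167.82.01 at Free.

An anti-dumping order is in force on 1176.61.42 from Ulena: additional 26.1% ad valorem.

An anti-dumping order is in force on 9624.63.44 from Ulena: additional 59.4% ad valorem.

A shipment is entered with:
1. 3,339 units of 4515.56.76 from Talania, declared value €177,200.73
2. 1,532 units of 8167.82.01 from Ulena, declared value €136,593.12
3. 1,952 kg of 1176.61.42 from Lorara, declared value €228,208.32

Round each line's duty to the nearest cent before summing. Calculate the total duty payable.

Line 1 (4515.56.76, Talania, 3,339 units, €177,200.73):
Base rate for 4515.56.76 is €7.33/unit.
Duty = 3,339 × €7.33 = €24,474.87.
Line 2 (8167.82.01, Ulena, 1,532 units, €136,593.12):
Base rate for 8167.82.01 is €3.91/unit.
8167.82.01 has an FTA preferential rate, but origin Ulena is not Lorara; base rate stands.
Duty = 1,532 × €3.91 = €5,990.12.
Line 3 (1176.61.42, Lorara, 1,952 kg, €228,208.32):
Base rate for 1176.61.42 is 16%.
Origin Lorara qualifies under the Ilena–Lorara agreement and 1176.61.42 is covered: preferential rate 11.5% applies instead.
The additional-duty order on 1176.61.42 targets Ulena, not Lorara; it does not apply.
Duty = €228,208.32 × 11.5% = €26,243.96.
Total = €24,474.87 + €5,990.12 + €26,243.96 = €56,708.95.

€56,708.95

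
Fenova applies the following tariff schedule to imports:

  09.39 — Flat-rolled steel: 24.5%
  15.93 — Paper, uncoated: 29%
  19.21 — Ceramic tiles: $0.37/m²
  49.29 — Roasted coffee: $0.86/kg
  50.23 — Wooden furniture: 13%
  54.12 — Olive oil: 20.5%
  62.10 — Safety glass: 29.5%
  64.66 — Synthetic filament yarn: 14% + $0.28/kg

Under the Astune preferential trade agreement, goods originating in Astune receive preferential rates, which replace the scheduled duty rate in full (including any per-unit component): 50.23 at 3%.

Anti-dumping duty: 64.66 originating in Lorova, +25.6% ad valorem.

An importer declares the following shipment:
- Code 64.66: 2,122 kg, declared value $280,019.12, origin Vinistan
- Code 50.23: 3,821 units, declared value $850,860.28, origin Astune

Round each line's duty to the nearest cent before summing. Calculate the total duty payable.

Line 1 (64.66, Vinistan, 2,122 kg, $280,019.12):
Base rate for 64.66 is 14% + $0.28/kg.
The additional-duty order on 64.66 targets Lorova, not Vinistan; it does not apply.
Duty = $280,019.12 × 14% + 2,122 × $0.28 = $39,796.84.
Line 2 (50.23, Astune, 3,821 units, $850,860.28):
Base rate for 50.23 is 13%.
Origin Astune qualifies under the Fenova–Astune agreement and 50.23 is covered: preferential rate 3% applies instead.
Duty = $850,860.28 × 3% = $25,525.81.
Total = $39,796.84 + $25,525.81 = $65,322.65.

$65,322.65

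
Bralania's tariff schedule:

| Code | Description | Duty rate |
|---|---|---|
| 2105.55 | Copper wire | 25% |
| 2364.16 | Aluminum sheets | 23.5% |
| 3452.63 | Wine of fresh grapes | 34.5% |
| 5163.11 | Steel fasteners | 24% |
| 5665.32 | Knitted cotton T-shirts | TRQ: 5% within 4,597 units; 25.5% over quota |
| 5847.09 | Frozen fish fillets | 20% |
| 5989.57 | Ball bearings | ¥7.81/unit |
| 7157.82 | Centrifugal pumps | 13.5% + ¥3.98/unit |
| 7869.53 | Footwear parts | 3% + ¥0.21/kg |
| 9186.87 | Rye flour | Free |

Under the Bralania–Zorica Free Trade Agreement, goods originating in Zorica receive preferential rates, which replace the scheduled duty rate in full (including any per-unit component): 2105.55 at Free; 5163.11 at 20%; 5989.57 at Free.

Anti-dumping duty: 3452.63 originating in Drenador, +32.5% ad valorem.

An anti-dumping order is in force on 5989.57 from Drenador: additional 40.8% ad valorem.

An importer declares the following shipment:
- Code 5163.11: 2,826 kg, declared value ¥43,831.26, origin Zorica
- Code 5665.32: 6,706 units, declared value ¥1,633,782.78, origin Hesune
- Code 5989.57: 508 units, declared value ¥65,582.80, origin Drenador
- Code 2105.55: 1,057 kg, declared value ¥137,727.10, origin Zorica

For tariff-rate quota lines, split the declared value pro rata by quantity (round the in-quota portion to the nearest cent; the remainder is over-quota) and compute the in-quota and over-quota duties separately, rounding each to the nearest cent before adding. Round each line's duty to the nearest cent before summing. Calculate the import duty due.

Line 1 (5163.11, Zorica, 2,826 kg, ¥43,831.26):
Base rate for 5163.11 is 24%.
Origin Zorica qualifies under the Bralania–Zorica agreement and 5163.11 is covered: preferential rate 20% applies instead.
Duty = ¥43,831.26 × 20% = ¥8,766.25.
Line 2 (5665.32, Hesune, 6,706 units, ¥1,633,782.78):
Code 5665.32 is under a tariff-rate quota (threshold 4,597 units). In-quota: 4,597 units at 5%; over-quota: 2,109 units at 25.5%.
Pro-rata value split: in-quota = ¥1,633,782.78 × 4,597/6,706 = ¥1,119,967.11; over-quota = ¥1,633,782.78 − ¥1,119,967.11 = ¥513,815.67.
In-quota duty = ¥1,119,967.11 × 5% = ¥55,998.36. Over-quota duty = ¥513,815.67 × 25.5% = ¥131,023.00.
Line duty = ¥55,998.36 + ¥131,023.00 = ¥187,021.36.
Line 3 (5989.57, Drenador, 508 units, ¥65,582.80):
Base rate for 5989.57 is ¥7.81/unit.
5989.57 has an FTA preferential rate, but origin Drenador is not Zorica; base rate stands.
Additional duty on 5989.57 from Drenador: +40.8% ad valorem. Applied ad valorem rate = 40.8%.
Duty = ¥65,582.80 × 40.8% + 508 × ¥7.81 = ¥30,725.26.
Line 4 (2105.55, Zorica, 1,057 kg, ¥137,727.10):
Base rate for 2105.55 is 25%.
Origin Zorica qualifies under the Bralania–Zorica agreement and 2105.55 is covered: preferential rate Free applies instead.
Duty = ¥137,727.10 × 0% = ¥0.00.
Total = ¥8,766.25 + ¥187,021.36 + ¥30,725.26 + ¥0.00 = ¥226,512.87.

¥226,512.87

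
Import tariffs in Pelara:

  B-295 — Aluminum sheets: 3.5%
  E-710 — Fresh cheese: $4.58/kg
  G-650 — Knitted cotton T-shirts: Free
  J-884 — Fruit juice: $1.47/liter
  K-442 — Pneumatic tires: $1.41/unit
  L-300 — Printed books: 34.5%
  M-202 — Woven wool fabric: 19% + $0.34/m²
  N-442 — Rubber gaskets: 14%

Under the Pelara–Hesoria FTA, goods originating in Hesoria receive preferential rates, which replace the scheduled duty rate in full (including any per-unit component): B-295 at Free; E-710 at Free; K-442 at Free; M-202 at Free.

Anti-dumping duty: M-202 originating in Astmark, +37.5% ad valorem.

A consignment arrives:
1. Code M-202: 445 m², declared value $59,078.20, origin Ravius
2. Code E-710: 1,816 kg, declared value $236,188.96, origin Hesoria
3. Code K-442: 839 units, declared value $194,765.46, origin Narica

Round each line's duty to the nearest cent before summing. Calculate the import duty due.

$12,559.15

Line 1 (M-202, Ravius, 445 m², $59,078.20):
Base rate for M-202 is 19% + $0.34/m².
M-202 has an FTA preferential rate, but origin Ravius is not Hesoria; base rate stands.
The additional-duty order on M-202 targets Astmark, not Ravius; it does not apply.
Duty = $59,078.20 × 19% + 445 × $0.34 = $11,376.16.
Line 2 (E-710, Hesoria, 1,816 kg, $236,188.96):
Base rate for E-710 is $4.58/kg.
Origin Hesoria qualifies under the Pelara–Hesoria agreement and E-710 is covered: preferential rate Free applies instead.
Duty = $236,188.96 × 0% = $0.00.
Line 3 (K-442, Narica, 839 units, $194,765.46):
Base rate for K-442 is $1.41/unit.
K-442 has an FTA preferential rate, but origin Narica is not Hesoria; base rate stands.
Duty = 839 × $1.41 = $1,182.99.
Total = $11,376.16 + $0.00 + $1,182.99 = $12,559.15.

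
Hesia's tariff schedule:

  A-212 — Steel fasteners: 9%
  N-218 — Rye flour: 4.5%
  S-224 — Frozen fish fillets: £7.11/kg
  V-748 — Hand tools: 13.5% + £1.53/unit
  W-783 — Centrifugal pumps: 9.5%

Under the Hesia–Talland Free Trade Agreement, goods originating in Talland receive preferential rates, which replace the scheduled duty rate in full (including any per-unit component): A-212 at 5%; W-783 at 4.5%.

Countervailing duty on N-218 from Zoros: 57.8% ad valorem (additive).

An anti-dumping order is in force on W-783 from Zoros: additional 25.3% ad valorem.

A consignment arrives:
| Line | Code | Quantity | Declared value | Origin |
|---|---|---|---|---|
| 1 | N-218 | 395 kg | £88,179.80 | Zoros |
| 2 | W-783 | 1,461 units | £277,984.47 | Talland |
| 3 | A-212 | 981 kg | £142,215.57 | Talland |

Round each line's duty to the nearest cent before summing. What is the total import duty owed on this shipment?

£74,556.10

Line 1 (N-218, Zoros, 395 kg, £88,179.80):
Base rate for N-218 is 4.5%.
Additional duty on N-218 from Zoros: +57.8%. Applied ad valorem rate: 4.5% + 57.8% = 62.3%.
Duty = £88,179.80 × 62.3% = £54,936.02.
Line 2 (W-783, Talland, 1,461 units, £277,984.47):
Base rate for W-783 is 9.5%.
Origin Talland qualifies under the Hesia–Talland agreement and W-783 is covered: preferential rate 4.5% applies instead.
The additional-duty order on W-783 targets Zoros, not Talland; it does not apply.
Duty = £277,984.47 × 4.5% = £12,509.30.
Line 3 (A-212, Talland, 981 kg, £142,215.57):
Base rate for A-212 is 9%.
Origin Talland qualifies under the Hesia–Talland agreement and A-212 is covered: preferential rate 5% applies instead.
Duty = £142,215.57 × 5% = £7,110.78.
Total = £54,936.02 + £12,509.30 + £7,110.78 = £74,556.10.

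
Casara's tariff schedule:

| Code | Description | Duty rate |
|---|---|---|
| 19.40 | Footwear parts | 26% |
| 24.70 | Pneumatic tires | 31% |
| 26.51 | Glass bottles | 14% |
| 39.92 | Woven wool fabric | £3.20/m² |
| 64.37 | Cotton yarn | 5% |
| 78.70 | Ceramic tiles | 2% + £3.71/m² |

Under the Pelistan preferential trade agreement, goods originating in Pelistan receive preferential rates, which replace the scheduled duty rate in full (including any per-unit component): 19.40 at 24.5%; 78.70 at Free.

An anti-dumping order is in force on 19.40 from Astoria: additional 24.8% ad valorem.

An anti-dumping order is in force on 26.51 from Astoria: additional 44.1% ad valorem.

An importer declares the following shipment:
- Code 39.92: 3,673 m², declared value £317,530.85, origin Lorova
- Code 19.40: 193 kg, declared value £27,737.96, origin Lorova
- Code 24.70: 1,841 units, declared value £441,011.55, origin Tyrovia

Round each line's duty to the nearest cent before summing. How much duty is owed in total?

£155,679.05

Line 1 (39.92, Lorova, 3,673 m², £317,530.85):
Base rate for 39.92 is £3.20/m².
Duty = 3,673 × £3.20 = £11,753.60.
Line 2 (19.40, Lorova, 193 kg, £27,737.96):
Base rate for 19.40 is 26%.
19.40 has an FTA preferential rate, but origin Lorova is not Pelistan; base rate stands.
The additional-duty order on 19.40 targets Astoria, not Lorova; it does not apply.
Duty = £27,737.96 × 26% = £7,211.87.
Line 3 (24.70, Tyrovia, 1,841 units, £441,011.55):
Base rate for 24.70 is 31%.
Duty = £441,011.55 × 31% = £136,713.58.
Total = £11,753.60 + £7,211.87 + £136,713.58 = £155,679.05.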